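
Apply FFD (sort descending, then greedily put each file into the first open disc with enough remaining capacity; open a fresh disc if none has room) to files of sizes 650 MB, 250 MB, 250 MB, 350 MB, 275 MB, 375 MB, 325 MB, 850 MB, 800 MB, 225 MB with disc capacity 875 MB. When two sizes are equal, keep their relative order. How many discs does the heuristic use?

Sorted descending: 850, 800, 650, 375, 350, 325, 275, 250, 250, 225.
  850 → disc 1 (new)  [load 850/875]
  800 → disc 2 (new)  [load 800/875]
  650 → disc 3 (new)  [load 650/875]
  375 → disc 4 (new)  [load 375/875]
  350 → disc 4  [load 725/875]
  325 → disc 5 (new)  [load 325/875]
  275 → disc 5  [load 600/875]
  250 → disc 5  [load 850/875]
  250 → disc 6 (new)  [load 250/875]
  225 → disc 3  [load 875/875]
6 discs opened.

6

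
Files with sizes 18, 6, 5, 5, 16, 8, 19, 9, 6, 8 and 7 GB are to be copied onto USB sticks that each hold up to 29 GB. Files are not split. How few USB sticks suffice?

4

Total = 19 + 18 + 16 + 9 + 8 + 8 + 7 + 6 + 6 + 5 + 5 = 107 GB.
Lower bound: ⌈107/29⌉ = 4 USB sticks.
A packing using 4 USB sticks:
  USB stick 1: 19 + 9 = 28
  USB stick 2: 18 + 8 = 26
  USB stick 3: 16 + 8 + 5 = 29
  USB stick 4: 7 + 6 + 6 + 5 = 24
This matches the lower bound, so 4 is optimal.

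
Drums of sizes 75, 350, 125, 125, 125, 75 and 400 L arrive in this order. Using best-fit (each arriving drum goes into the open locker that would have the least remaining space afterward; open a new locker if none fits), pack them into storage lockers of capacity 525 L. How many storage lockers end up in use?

  75 → locker 1 (new)  [load 75/525]
  350 → locker 1  [load 425/525]
  125 → locker 2 (new)  [load 125/525]
  125 → locker 2  [load 250/525]
  125 → locker 2  [load 375/525]
  75 → locker 1  [load 500/525]
  400 → locker 3 (new)  [load 400/525]
3 storage lockers opened.

3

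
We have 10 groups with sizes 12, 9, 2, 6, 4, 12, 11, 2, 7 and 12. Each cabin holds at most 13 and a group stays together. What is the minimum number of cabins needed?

Total = 12 + 12 + 12 + 11 + 9 + 7 + 6 + 4 + 2 + 2 = 77.
Lower bound: ⌈77/13⌉ = 6 cabins.
A packing using 7 cabins:
  cabin 1: 12 = 12
  cabin 2: 12 = 12
  cabin 3: 12 = 12
  cabin 4: 11 + 2 = 13
  cabin 5: 9 + 4 = 13
  cabin 6: 7 + 6 = 13
  cabin 7: 2 = 2
No arrangement into 6 cabins stays within capacity, so 7 is optimal.

7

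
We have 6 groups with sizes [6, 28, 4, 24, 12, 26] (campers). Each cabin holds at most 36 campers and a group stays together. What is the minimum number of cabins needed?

3

Total = 28 + 26 + 24 + 12 + 6 + 4 = 100 campers.
Lower bound: ⌈100/36⌉ = 3 cabins.
A packing using 3 cabins:
  cabin 1: 28 + 6 = 34
  cabin 2: 26 + 4 = 30
  cabin 3: 24 + 12 = 36
This matches the lower bound, so 3 is optimal.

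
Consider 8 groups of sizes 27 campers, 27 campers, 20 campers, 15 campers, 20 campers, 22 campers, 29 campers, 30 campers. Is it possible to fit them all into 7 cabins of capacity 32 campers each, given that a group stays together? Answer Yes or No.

Total = 190 campers; ⌈190/32⌉ = 6.
7 groups each exceed half the capacity and cannot share a cabin, forcing at least 7 cabins.
The bound of 7 does not rule out 7, but exhaustive search shows no assignment into 7 cabins of capacity 32 campers exists — the minimum is 8.

No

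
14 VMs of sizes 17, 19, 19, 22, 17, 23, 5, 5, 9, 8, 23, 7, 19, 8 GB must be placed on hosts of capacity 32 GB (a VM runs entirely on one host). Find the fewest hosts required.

8

Total = 23 + 23 + 22 + 19 + 19 + 19 + 17 + 17 + 9 + 8 + 8 + 7 + 5 + 5 = 201 GB.
Lower bound: ⌈201/32⌉ = 7 hosts.
Also, 8 VMs each exceed 16 GB, and no two of those can share a host, so at least 8 hosts are needed.
A packing using 8 hosts:
  host 1: 23 + 9 = 32
  host 2: 23 + 8 = 31
  host 3: 22 + 8 = 30
  host 4: 19 + 7 + 5 = 31
  host 5: 19 + 5 = 24
  host 6: 19 = 19
  host 7: 17 = 17
  host 8: 17 = 17
This matches the lower bound, so 8 is optimal.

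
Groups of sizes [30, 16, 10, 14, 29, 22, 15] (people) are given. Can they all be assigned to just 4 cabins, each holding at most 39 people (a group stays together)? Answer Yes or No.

Yes

A valid assignment using 4 cabins:
  cabin 1: 30 = 30
  cabin 2: 29 + 10 = 39
  cabin 3: 22 + 16 = 38
  cabin 4: 15 + 14 = 29
Every load is within 39 people, so 4 cabins suffice.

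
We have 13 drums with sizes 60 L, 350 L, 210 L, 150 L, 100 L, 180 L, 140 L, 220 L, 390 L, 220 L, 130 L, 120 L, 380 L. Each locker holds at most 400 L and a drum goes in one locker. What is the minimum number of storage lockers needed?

7

Total = 390 + 380 + 350 + 220 + 220 + 210 + 180 + 150 + 140 + 130 + 120 + 100 + 60 = 2650 L.
Lower bound: ⌈2650/400⌉ = 7 storage lockers.
A packing using 7 storage lockers:
  locker 1: 390 = 390
  locker 2: 380 = 380
  locker 3: 350 = 350
  locker 4: 220 + 180 = 400
  locker 5: 220 + 150 = 370
  locker 6: 210 + 130 + 60 = 400
  locker 7: 140 + 120 + 100 = 360
This matches the lower bound, so 7 is optimal.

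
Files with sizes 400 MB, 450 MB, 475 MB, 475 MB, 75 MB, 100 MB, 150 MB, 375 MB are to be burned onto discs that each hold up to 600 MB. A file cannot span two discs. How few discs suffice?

Total = 475 + 475 + 450 + 400 + 375 + 150 + 100 + 75 = 2500 MB.
Lower bound: ⌈2500/600⌉ = 5 discs.
A packing using 5 discs:
  disc 1: 475 + 100 = 575
  disc 2: 475 + 75 = 550
  disc 3: 450 + 150 = 600
  disc 4: 400 = 400
  disc 5: 375 = 375
This matches the lower bound, so 5 is optimal.

5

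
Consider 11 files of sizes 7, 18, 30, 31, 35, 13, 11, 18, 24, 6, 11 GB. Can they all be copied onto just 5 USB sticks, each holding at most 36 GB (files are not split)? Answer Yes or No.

No

Total = 204 GB; ⌈204/36⌉ = 6.
At least 6 USB sticks are required, but only 5 are allowed.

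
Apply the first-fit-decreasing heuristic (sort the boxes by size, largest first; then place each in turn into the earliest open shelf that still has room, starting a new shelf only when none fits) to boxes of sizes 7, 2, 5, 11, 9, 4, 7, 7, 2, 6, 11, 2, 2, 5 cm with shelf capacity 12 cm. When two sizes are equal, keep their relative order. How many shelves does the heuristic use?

7

Sorted descending: 11, 11, 9, 7, 7, 7, 6, 5, 5, 4, 2, 2, 2, 2.
  11 → shelf 1 (new)  [load 11/12]
  11 → shelf 2 (new)  [load 11/12]
  9 → shelf 3 (new)  [load 9/12]
  7 → shelf 4 (new)  [load 7/12]
  7 → shelf 5 (new)  [load 7/12]
  7 → shelf 6 (new)  [load 7/12]
  6 → shelf 7 (new)  [load 6/12]
  5 → shelf 4  [load 12/12]
  5 → shelf 5  [load 12/12]
  4 → shelf 6  [load 11/12]
  2 → shelf 3  [load 11/12]
  2 → shelf 7  [load 8/12]
  2 → shelf 7  [load 10/12]
  2 → shelf 7  [load 12/12]
7 shelves opened.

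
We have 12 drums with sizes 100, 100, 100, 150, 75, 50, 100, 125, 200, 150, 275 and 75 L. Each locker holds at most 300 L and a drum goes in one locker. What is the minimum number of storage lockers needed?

Total = 275 + 200 + 150 + 150 + 125 + 100 + 100 + 100 + 100 + 75 + 75 + 50 = 1500 L.
Lower bound: ⌈1500/300⌉ = 5 storage lockers.
A packing using 6 storage lockers:
  locker 1: 275 = 275
  locker 2: 200 + 100 = 300
  locker 3: 150 + 150 = 300
  locker 4: 125 + 100 + 75 = 300
  locker 5: 100 + 100 + 75 = 275
  locker 6: 50 = 50
No arrangement into 5 storage lockers stays within capacity, so 6 is optimal.

6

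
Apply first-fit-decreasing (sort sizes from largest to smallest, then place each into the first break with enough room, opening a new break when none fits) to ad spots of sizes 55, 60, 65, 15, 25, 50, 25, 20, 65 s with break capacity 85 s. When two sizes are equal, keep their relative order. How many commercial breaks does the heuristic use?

5

Sorted descending: 65, 65, 60, 55, 50, 25, 25, 20, 15.
  65 → break 1 (new)  [load 65/85]
  65 → break 2 (new)  [load 65/85]
  60 → break 3 (new)  [load 60/85]
  55 → break 4 (new)  [load 55/85]
  50 → break 5 (new)  [load 50/85]
  25 → break 3  [load 85/85]
  25 → break 4  [load 80/85]
  20 → break 1  [load 85/85]
  15 → break 2  [load 80/85]
5 commercial breaks opened.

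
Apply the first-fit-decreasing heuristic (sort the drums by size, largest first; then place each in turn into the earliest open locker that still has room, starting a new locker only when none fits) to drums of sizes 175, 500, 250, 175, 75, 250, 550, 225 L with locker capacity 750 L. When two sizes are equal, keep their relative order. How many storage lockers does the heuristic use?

Sorted descending: 550, 500, 250, 250, 225, 175, 175, 75.
  550 → locker 1 (new)  [load 550/750]
  500 → locker 2 (new)  [load 500/750]
  250 → locker 2  [load 750/750]
  250 → locker 3 (new)  [load 250/750]
  225 → locker 3  [load 475/750]
  175 → locker 1  [load 725/750]
  175 → locker 3  [load 650/750]
  75 → locker 3  [load 725/750]
3 storage lockers opened.

3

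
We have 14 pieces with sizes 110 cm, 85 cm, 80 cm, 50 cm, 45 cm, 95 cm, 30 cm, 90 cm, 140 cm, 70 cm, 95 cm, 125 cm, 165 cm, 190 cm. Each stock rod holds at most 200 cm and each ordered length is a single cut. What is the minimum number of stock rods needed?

8

Total = 190 + 165 + 140 + 125 + 110 + 95 + 95 + 90 + 85 + 80 + 70 + 50 + 45 + 30 = 1370 cm.
Lower bound: ⌈1370/200⌉ = 7 stock rods.
A packing using 8 stock rods:
  stock rod 1: 190 = 190
  stock rod 2: 165 + 30 = 195
  stock rod 3: 140 + 50 = 190
  stock rod 4: 125 + 70 = 195
  stock rod 5: 110 + 90 = 200
  stock rod 6: 95 + 95 = 190
  stock rod 7: 85 + 80 = 165
  stock rod 8: 45 = 45
No arrangement into 7 stock rods stays within capacity, so 8 is optimal.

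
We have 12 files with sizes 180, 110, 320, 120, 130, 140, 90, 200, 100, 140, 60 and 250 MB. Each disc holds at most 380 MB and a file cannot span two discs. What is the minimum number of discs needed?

5

Total = 320 + 250 + 200 + 180 + 140 + 140 + 130 + 120 + 110 + 100 + 90 + 60 = 1840 MB.
Lower bound: ⌈1840/380⌉ = 5 discs.
A packing using 5 discs:
  disc 1: 320 + 60 = 380
  disc 2: 250 + 130 = 380
  disc 3: 200 + 180 = 380
  disc 4: 140 + 140 + 100 = 380
  disc 5: 120 + 110 + 90 = 320
This matches the lower bound, so 5 is optimal.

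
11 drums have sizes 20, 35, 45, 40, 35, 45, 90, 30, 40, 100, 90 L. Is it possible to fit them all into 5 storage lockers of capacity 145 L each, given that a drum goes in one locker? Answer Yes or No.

Yes

A valid assignment using 4 storage lockers:
  locker 1: 100 + 45 = 145
  locker 2: 90 + 45 = 135
  locker 3: 90 + 35 + 20 = 145
  locker 4: 40 + 40 + 35 + 30 = 145
That uses only 4 ≤ 5, so 5 storage lockers are enough.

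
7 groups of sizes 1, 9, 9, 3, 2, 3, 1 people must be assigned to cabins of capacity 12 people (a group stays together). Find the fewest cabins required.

3

Total = 9 + 9 + 3 + 3 + 2 + 1 + 1 = 28 people.
Lower bound: ⌈28/12⌉ = 3 cabins.
A packing using 3 cabins:
  cabin 1: 9 + 3 = 12
  cabin 2: 9 + 3 = 12
  cabin 3: 2 + 1 + 1 = 4
This matches the lower bound, so 3 is optimal.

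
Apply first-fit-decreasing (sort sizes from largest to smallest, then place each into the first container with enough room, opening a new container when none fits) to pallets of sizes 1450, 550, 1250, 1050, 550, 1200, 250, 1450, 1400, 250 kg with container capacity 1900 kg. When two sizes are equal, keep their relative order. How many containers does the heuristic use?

Sorted descending: 1450, 1450, 1400, 1250, 1200, 1050, 550, 550, 250, 250.
  1450 → container 1 (new)  [load 1450/1900]
  1450 → container 2 (new)  [load 1450/1900]
  1400 → container 3 (new)  [load 1400/1900]
  1250 → container 4 (new)  [load 1250/1900]
  1200 → container 5 (new)  [load 1200/1900]
  1050 → container 6 (new)  [load 1050/1900]
  550 → container 4  [load 1800/1900]
  550 → container 5  [load 1750/1900]
  250 → container 1  [load 1700/1900]
  250 → container 2  [load 1700/1900]
6 containers opened.

6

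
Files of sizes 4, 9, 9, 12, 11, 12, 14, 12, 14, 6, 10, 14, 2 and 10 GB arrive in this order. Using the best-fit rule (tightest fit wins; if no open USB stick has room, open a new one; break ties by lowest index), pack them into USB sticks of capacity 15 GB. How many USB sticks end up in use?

11

  4 → USB stick 1 (new)  [load 4/15]
  9 → USB stick 1  [load 13/15]
  9 → USB stick 2 (new)  [load 9/15]
  12 → USB stick 3 (new)  [load 12/15]
  11 → USB stick 4 (new)  [load 11/15]
  12 → USB stick 5 (new)  [load 12/15]
  14 → USB stick 6 (new)  [load 14/15]
  12 → USB stick 7 (new)  [load 12/15]
  14 → USB stick 8 (new)  [load 14/15]
  6 → USB stick 2  [load 15/15]
  10 → USB stick 9 (new)  [load 10/15]
  14 → USB stick 10 (new)  [load 14/15]
  2 → USB stick 1  [load 15/15]
  10 → USB stick 11 (new)  [load 10/15]
11 USB sticks opened.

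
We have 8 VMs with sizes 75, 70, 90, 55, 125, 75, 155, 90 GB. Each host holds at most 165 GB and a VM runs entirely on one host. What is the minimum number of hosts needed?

Total = 155 + 125 + 90 + 90 + 75 + 75 + 70 + 55 = 735 GB.
Lower bound: ⌈735/165⌉ = 5 hosts.
A packing using 5 hosts:
  host 1: 155 = 155
  host 2: 125 = 125
  host 3: 90 + 75 = 165
  host 4: 90 + 75 = 165
  host 5: 70 + 55 = 125
This matches the lower bound, so 5 is optimal.

5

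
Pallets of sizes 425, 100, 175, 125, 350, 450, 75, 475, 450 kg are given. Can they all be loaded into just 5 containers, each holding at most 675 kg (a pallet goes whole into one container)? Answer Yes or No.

Yes

A valid assignment using 5 containers:
  container 1: 475 + 175 = 650
  container 2: 450 + 125 + 100 = 675
  container 3: 450 + 75 = 525
  container 4: 425 = 425
  container 5: 350 = 350
Every load is within 675 kg, so 5 containers suffice.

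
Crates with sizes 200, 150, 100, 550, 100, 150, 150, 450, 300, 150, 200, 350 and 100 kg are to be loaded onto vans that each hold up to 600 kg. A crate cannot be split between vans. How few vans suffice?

5

Total = 550 + 450 + 350 + 300 + 200 + 200 + 150 + 150 + 150 + 150 + 100 + 100 + 100 = 2950 kg.
Lower bound: ⌈2950/600⌉ = 5 vans.
A packing using 5 vans:
  van 1: 550 = 550
  van 2: 450 + 150 = 600
  van 3: 350 + 150 + 100 = 600
  van 4: 300 + 200 + 100 = 600
  van 5: 200 + 150 + 150 + 100 = 600
This matches the lower bound, so 5 is optimal.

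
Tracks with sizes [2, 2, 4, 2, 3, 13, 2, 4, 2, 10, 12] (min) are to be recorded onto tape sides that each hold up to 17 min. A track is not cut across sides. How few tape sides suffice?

Total = 13 + 12 + 10 + 4 + 4 + 3 + 2 + 2 + 2 + 2 + 2 = 56 min.
Lower bound: ⌈56/17⌉ = 4 tape sides.
A packing using 4 tape sides:
  side 1: 13 + 4 = 17
  side 2: 12 + 4 = 16
  side 3: 10 + 3 + 2 + 2 = 17
  side 4: 2 + 2 + 2 = 6
This matches the lower bound, so 4 is optimal.

4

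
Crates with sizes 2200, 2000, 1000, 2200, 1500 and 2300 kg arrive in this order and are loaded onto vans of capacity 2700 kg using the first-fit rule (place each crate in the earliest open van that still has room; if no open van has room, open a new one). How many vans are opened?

  2200 → van 1 (new)  [load 2200/2700]
  2000 → van 2 (new)  [load 2000/2700]
  1000 → van 3 (new)  [load 1000/2700]
  2200 → van 4 (new)  [load 2200/2700]
  1500 → van 3  [load 2500/2700]
  2300 → van 5 (new)  [load 2300/2700]
5 vans opened.

5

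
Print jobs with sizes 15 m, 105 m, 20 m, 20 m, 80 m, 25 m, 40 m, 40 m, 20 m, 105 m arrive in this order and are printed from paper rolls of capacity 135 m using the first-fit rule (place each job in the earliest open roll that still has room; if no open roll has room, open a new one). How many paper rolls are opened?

4

  15 → roll 1 (new)  [load 15/135]
  105 → roll 1  [load 120/135]
  20 → roll 2 (new)  [load 20/135]
  20 → roll 2  [load 40/135]
  80 → roll 2  [load 120/135]
  25 → roll 3 (new)  [load 25/135]
  40 → roll 3  [load 65/135]
  40 → roll 3  [load 105/135]
  20 → roll 3  [load 125/135]
  105 → roll 4 (new)  [load 105/135]
4 paper rolls opened.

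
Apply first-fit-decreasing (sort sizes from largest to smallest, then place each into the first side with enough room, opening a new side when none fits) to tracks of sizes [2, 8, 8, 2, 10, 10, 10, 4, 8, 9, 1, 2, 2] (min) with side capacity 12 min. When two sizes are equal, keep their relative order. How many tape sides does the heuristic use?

7

Sorted descending: 10, 10, 10, 9, 8, 8, 8, 4, 2, 2, 2, 2, 1.
  10 → side 1 (new)  [load 10/12]
  10 → side 2 (new)  [load 10/12]
  10 → side 3 (new)  [load 10/12]
  9 → side 4 (new)  [load 9/12]
  8 → side 5 (new)  [load 8/12]
  8 → side 6 (new)  [load 8/12]
  8 → side 7 (new)  [load 8/12]
  4 → side 5  [load 12/12]
  2 → side 1  [load 12/12]
  2 → side 2  [load 12/12]
  2 → side 3  [load 12/12]
  2 → side 4  [load 11/12]
  1 → side 4  [load 12/12]
7 tape sides opened.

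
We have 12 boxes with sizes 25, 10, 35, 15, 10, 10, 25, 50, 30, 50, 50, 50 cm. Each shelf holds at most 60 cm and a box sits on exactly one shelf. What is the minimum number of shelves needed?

7

Total = 50 + 50 + 50 + 50 + 35 + 30 + 25 + 25 + 15 + 10 + 10 + 10 = 360 cm.
Lower bound: ⌈360/60⌉ = 6 shelves.
A packing using 7 shelves:
  shelf 1: 50 + 10 = 60
  shelf 2: 50 + 10 = 60
  shelf 3: 50 + 10 = 60
  shelf 4: 50 = 50
  shelf 5: 35 + 25 = 60
  shelf 6: 30 + 25 = 55
  shelf 7: 15 = 15
No arrangement into 6 shelves stays within capacity, so 7 is optimal.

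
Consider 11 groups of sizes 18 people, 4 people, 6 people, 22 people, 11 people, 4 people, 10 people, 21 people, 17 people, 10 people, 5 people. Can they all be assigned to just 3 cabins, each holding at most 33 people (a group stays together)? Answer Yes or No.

Total = 128 people; ⌈128/33⌉ = 4.
At least 4 cabins are required, but only 3 are allowed.

No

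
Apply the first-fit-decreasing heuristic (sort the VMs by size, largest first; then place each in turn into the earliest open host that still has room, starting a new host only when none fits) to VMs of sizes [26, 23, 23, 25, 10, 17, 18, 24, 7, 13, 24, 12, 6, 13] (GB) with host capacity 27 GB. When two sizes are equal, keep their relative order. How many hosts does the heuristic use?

10

Sorted descending: 26, 25, 24, 24, 23, 23, 18, 17, 13, 13, 12, 10, 7, 6.
  26 → host 1 (new)  [load 26/27]
  25 → host 2 (new)  [load 25/27]
  24 → host 3 (new)  [load 24/27]
  24 → host 4 (new)  [load 24/27]
  23 → host 5 (new)  [load 23/27]
  23 → host 6 (new)  [load 23/27]
  18 → host 7 (new)  [load 18/27]
  17 → host 8 (new)  [load 17/27]
  13 → host 9 (new)  [load 13/27]
  13 → host 9  [load 26/27]
  12 → host 10 (new)  [load 12/27]
  10 → host 8  [load 27/27]
  7 → host 7  [load 25/27]
  6 → host 10  [load 18/27]
10 hosts opened.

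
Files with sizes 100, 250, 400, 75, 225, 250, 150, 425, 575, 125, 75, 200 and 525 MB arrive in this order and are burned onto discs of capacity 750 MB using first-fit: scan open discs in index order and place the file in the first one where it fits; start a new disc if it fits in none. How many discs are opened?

  100 → disc 1 (new)  [load 100/750]
  250 → disc 1  [load 350/750]
  400 → disc 1  [load 750/750]
  75 → disc 2 (new)  [load 75/750]
  225 → disc 2  [load 300/750]
  250 → disc 2  [load 550/750]
  150 → disc 2  [load 700/750]
  425 → disc 3 (new)  [load 425/750]
  575 → disc 4 (new)  [load 575/750]
  125 → disc 3  [load 550/750]
  75 → disc 3  [load 625/750]
  200 → disc 5 (new)  [load 200/750]
  525 → disc 5  [load 725/750]
5 discs opened.

5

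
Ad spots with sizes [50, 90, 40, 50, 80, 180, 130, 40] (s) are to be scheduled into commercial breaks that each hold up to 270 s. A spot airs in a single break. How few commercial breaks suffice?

3

Total = 180 + 130 + 90 + 80 + 50 + 50 + 40 + 40 = 660 s.
Lower bound: ⌈660/270⌉ = 3 commercial breaks.
A packing using 3 commercial breaks:
  break 1: 180 + 90 = 270
  break 2: 130 + 80 + 50 = 260
  break 3: 50 + 40 + 40 = 130
This matches the lower bound, so 3 is optimal.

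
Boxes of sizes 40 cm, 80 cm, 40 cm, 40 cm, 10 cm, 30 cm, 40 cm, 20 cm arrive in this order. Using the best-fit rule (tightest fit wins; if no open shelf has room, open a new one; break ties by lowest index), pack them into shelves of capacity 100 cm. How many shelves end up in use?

4

  40 → shelf 1 (new)  [load 40/100]
  80 → shelf 2 (new)  [load 80/100]
  40 → shelf 1  [load 80/100]
  40 → shelf 3 (new)  [load 40/100]
  10 → shelf 1  [load 90/100]
  30 → shelf 3  [load 70/100]
  40 → shelf 4 (new)  [load 40/100]
  20 → shelf 2  [load 100/100]
4 shelves opened.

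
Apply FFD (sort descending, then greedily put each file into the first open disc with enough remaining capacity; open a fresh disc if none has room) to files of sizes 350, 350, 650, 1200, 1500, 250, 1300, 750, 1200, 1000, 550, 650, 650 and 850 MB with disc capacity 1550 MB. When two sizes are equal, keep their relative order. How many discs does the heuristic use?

8

Sorted descending: 1500, 1300, 1200, 1200, 1000, 850, 750, 650, 650, 650, 550, 350, 350, 250.
  1500 → disc 1 (new)  [load 1500/1550]
  1300 → disc 2 (new)  [load 1300/1550]
  1200 → disc 3 (new)  [load 1200/1550]
  1200 → disc 4 (new)  [load 1200/1550]
  1000 → disc 5 (new)  [load 1000/1550]
  850 → disc 6 (new)  [load 850/1550]
  750 → disc 7 (new)  [load 750/1550]
  650 → disc 6  [load 1500/1550]
  650 → disc 7  [load 1400/1550]
  650 → disc 8 (new)  [load 650/1550]
  550 → disc 5  [load 1550/1550]
  350 → disc 3  [load 1550/1550]
  350 → disc 4  [load 1550/1550]
  250 → disc 2  [load 1550/1550]
8 discs opened.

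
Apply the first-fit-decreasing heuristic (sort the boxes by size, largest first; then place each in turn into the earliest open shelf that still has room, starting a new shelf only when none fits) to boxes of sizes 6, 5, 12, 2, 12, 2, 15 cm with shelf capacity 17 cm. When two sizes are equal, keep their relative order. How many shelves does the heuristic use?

Sorted descending: 15, 12, 12, 6, 5, 2, 2.
  15 → shelf 1 (new)  [load 15/17]
  12 → shelf 2 (new)  [load 12/17]
  12 → shelf 3 (new)  [load 12/17]
  6 → shelf 4 (new)  [load 6/17]
  5 → shelf 2  [load 17/17]
  2 → shelf 1  [load 17/17]
  2 → shelf 3  [load 14/17]
4 shelves opened.

4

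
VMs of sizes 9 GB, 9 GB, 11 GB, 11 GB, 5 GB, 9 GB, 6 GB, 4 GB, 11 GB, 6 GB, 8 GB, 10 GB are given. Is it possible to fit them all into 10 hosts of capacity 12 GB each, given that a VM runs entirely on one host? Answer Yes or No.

A valid assignment using 10 hosts:
  host 1: 11 = 11
  host 2: 11 = 11
  host 3: 11 = 11
  host 4: 10 = 10
  host 5: 9 = 9
  host 6: 9 = 9
  host 7: 9 = 9
  host 8: 8 + 4 = 12
  host 9: 6 + 6 = 12
  host 10: 5 = 5
Every load is within 12 GB, so 10 hosts suffice.

Yes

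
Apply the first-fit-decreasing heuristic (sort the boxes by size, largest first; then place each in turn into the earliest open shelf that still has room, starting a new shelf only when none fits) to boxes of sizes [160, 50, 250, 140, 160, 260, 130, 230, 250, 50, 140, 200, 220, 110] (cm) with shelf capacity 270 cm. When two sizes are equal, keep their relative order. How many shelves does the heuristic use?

10

Sorted descending: 260, 250, 250, 230, 220, 200, 160, 160, 140, 140, 130, 110, 50, 50.
  260 → shelf 1 (new)  [load 260/270]
  250 → shelf 2 (new)  [load 250/270]
  250 → shelf 3 (new)  [load 250/270]
  230 → shelf 4 (new)  [load 230/270]
  220 → shelf 5 (new)  [load 220/270]
  200 → shelf 6 (new)  [load 200/270]
  160 → shelf 7 (new)  [load 160/270]
  160 → shelf 8 (new)  [load 160/270]
  140 → shelf 9 (new)  [load 140/270]
  140 → shelf 10 (new)  [load 140/270]
  130 → shelf 9  [load 270/270]
  110 → shelf 7  [load 270/270]
  50 → shelf 5  [load 270/270]
  50 → shelf 6  [load 250/270]
10 shelves opened.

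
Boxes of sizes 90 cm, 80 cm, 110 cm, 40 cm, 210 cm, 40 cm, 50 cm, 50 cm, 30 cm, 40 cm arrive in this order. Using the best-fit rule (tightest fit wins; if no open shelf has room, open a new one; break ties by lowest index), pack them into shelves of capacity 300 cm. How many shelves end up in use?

3

  90 → shelf 1 (new)  [load 90/300]
  80 → shelf 1  [load 170/300]
  110 → shelf 1  [load 280/300]
  40 → shelf 2 (new)  [load 40/300]
  210 → shelf 2  [load 250/300]
  40 → shelf 2  [load 290/300]
  50 → shelf 3 (new)  [load 50/300]
  50 → shelf 3  [load 100/300]
  30 → shelf 3  [load 130/300]
  40 → shelf 3  [load 170/300]
3 shelves opened.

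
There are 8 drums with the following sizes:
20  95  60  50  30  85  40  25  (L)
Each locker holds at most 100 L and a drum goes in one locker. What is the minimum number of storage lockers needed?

5

Total = 95 + 85 + 60 + 50 + 40 + 30 + 25 + 20 = 405 L.
Lower bound: ⌈405/100⌉ = 5 storage lockers.
A packing using 5 storage lockers:
  locker 1: 95 = 95
  locker 2: 85 = 85
  locker 3: 60 + 40 = 100
  locker 4: 50 + 30 + 20 = 100
  locker 5: 25 = 25
This matches the lower bound, so 5 is optimal.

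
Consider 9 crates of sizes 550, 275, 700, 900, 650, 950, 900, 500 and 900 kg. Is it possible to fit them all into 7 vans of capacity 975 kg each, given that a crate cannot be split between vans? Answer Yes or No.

No

Total = 6325 kg; ⌈6325/975⌉ = 7.
8 crates each exceed half the capacity and cannot share a van, forcing at least 8 vans.
At least 8 vans are required, but only 7 are allowed.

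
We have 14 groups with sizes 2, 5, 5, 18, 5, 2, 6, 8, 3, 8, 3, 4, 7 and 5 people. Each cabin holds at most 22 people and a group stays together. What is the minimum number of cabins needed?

4

Total = 18 + 8 + 8 + 7 + 6 + 5 + 5 + 5 + 5 + 4 + 3 + 3 + 2 + 2 = 81 people.
Lower bound: ⌈81/22⌉ = 4 cabins.
A packing using 4 cabins:
  cabin 1: 18 + 4 = 22
  cabin 2: 8 + 8 + 6 = 22
  cabin 3: 7 + 5 + 5 + 5 = 22
  cabin 4: 5 + 3 + 3 + 2 + 2 = 15
This matches the lower bound, so 4 is optimal.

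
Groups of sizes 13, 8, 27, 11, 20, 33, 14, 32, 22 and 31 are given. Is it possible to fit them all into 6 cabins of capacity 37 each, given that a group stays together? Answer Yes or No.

Total = 211; ⌈211/37⌉ = 6.
The bound of 6 does not rule out 6, but exhaustive search shows no assignment into 6 cabins of capacity 37 exists — the minimum is 7.

No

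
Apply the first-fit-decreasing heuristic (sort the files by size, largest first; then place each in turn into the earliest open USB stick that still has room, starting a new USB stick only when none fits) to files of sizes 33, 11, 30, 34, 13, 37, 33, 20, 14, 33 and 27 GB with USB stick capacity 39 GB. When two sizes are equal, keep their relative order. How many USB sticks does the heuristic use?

9

Sorted descending: 37, 34, 33, 33, 33, 30, 27, 20, 14, 13, 11.
  37 → USB stick 1 (new)  [load 37/39]
  34 → USB stick 2 (new)  [load 34/39]
  33 → USB stick 3 (new)  [load 33/39]
  33 → USB stick 4 (new)  [load 33/39]
  33 → USB stick 5 (new)  [load 33/39]
  30 → USB stick 6 (new)  [load 30/39]
  27 → USB stick 7 (new)  [load 27/39]
  20 → USB stick 8 (new)  [load 20/39]
  14 → USB stick 8  [load 34/39]
  13 → USB stick 9 (new)  [load 13/39]
  11 → USB stick 7  [load 38/39]
9 USB sticks opened.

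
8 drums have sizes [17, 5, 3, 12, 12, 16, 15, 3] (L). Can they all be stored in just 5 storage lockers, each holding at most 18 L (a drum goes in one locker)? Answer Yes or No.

A valid assignment using 5 storage lockers:
  locker 1: 17 = 17
  locker 2: 16 = 16
  locker 3: 15 + 3 = 18
  locker 4: 12 + 5 = 17
  locker 5: 12 + 3 = 15
Every load is within 18 L, so 5 storage lockers suffice.

Yes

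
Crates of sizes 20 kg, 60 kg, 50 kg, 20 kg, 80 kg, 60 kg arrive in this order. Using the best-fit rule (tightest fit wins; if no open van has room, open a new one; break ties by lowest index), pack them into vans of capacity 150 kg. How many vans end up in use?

2

  20 → van 1 (new)  [load 20/150]
  60 → van 1  [load 80/150]
  50 → van 1  [load 130/150]
  20 → van 1  [load 150/150]
  80 → van 2 (new)  [load 80/150]
  60 → van 2  [load 140/150]
2 vans opened.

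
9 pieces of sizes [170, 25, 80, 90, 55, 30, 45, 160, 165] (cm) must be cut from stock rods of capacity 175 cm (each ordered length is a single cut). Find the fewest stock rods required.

5

Total = 170 + 165 + 160 + 90 + 80 + 55 + 45 + 30 + 25 = 820 cm.
Lower bound: ⌈820/175⌉ = 5 stock rods.
A packing using 5 stock rods:
  stock rod 1: 170 = 170
  stock rod 2: 165 = 165
  stock rod 3: 160 = 160
  stock rod 4: 90 + 80 = 170
  stock rod 5: 55 + 45 + 30 + 25 = 155
This matches the lower bound, so 5 is optimal.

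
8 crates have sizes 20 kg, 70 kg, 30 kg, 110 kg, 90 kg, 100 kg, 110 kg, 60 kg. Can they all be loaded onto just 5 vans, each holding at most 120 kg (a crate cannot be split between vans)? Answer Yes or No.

No

Total = 590 kg; ⌈590/120⌉ = 5.
The bound of 5 does not rule out 5, but exhaustive search shows no assignment into 5 vans of capacity 120 kg exists — the minimum is 6.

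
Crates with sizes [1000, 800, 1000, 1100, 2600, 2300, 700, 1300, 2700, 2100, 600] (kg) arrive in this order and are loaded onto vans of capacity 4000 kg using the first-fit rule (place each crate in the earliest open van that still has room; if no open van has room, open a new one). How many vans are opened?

5

  1000 → van 1 (new)  [load 1000/4000]
  800 → van 1  [load 1800/4000]
  1000 → van 1  [load 2800/4000]
  1100 → van 1  [load 3900/4000]
  2600 → van 2 (new)  [load 2600/4000]
  2300 → van 3 (new)  [load 2300/4000]
  700 → van 2  [load 3300/4000]
  1300 → van 3  [load 3600/4000]
  2700 → van 4 (new)  [load 2700/4000]
  2100 → van 5 (new)  [load 2100/4000]
  600 → van 2  [load 3900/4000]
5 vans opened.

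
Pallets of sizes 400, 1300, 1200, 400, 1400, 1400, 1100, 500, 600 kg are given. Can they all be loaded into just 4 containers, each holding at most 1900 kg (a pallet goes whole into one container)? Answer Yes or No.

Total = 8300 kg; ⌈8300/1900⌉ = 5.
At least 5 containers are required, but only 4 are allowed.

No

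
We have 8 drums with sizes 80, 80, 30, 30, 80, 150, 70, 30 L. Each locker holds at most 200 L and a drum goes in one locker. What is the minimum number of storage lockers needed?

3

Total = 150 + 80 + 80 + 80 + 70 + 30 + 30 + 30 = 550 L.
Lower bound: ⌈550/200⌉ = 3 storage lockers.
A packing using 3 storage lockers:
  locker 1: 150 + 30 = 180
  locker 2: 80 + 80 + 30 = 190
  locker 3: 80 + 70 + 30 = 180
This matches the lower bound, so 3 is optimal.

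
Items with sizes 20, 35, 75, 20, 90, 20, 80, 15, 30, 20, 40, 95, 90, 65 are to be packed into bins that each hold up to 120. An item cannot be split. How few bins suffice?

6

Total = 95 + 90 + 90 + 80 + 75 + 65 + 40 + 35 + 30 + 20 + 20 + 20 + 20 + 15 = 695.
Lower bound: ⌈695/120⌉ = 6 bins.
A packing using 6 bins:
  bin 1: 95 + 20 = 115
  bin 2: 90 + 30 = 120
  bin 3: 90 + 20 = 110
  bin 4: 80 + 40 = 120
  bin 5: 75 + 35 = 110
  bin 6: 65 + 20 + 20 + 15 = 120
This matches the lower bound, so 6 is optimal.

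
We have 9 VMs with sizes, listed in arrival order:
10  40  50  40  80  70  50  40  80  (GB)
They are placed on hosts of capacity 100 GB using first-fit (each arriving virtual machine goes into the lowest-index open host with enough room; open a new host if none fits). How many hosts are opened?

6

  10 → host 1 (new)  [load 10/100]
  40 → host 1  [load 50/100]
  50 → host 1  [load 100/100]
  40 → host 2 (new)  [load 40/100]
  80 → host 3 (new)  [load 80/100]
  70 → host 4 (new)  [load 70/100]
  50 → host 2  [load 90/100]
  40 → host 5 (new)  [load 40/100]
  80 → host 6 (new)  [load 80/100]
6 hosts opened.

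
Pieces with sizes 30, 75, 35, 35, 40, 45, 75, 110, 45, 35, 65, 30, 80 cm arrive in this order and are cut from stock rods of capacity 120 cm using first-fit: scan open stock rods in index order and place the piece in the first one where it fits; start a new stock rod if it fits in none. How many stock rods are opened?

  30 → stock rod 1 (new)  [load 30/120]
  75 → stock rod 1  [load 105/120]
  35 → stock rod 2 (new)  [load 35/120]
  35 → stock rod 2  [load 70/120]
  40 → stock rod 2  [load 110/120]
  45 → stock rod 3 (new)  [load 45/120]
  75 → stock rod 3  [load 120/120]
  110 → stock rod 4 (new)  [load 110/120]
  45 → stock rod 5 (new)  [load 45/120]
  35 → stock rod 5  [load 80/120]
  65 → stock rod 6 (new)  [load 65/120]
  30 → stock rod 5  [load 110/120]
  80 → stock rod 7 (new)  [load 80/120]
7 stock rods opened.

7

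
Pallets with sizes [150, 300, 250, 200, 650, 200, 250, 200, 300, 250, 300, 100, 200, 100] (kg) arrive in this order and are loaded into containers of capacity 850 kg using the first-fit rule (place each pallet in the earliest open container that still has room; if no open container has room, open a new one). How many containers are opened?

5

  150 → container 1 (new)  [load 150/850]
  300 → container 1  [load 450/850]
  250 → container 1  [load 700/850]
  200 → container 2 (new)  [load 200/850]
  650 → container 2  [load 850/850]
  200 → container 3 (new)  [load 200/850]
  250 → container 3  [load 450/850]
  200 → container 3  [load 650/850]
  300 → container 4 (new)  [load 300/850]
  250 → container 4  [load 550/850]
  300 → container 4  [load 850/850]
  100 → container 1  [load 800/850]
  200 → container 3  [load 850/850]
  100 → container 5 (new)  [load 100/850]
5 containers opened.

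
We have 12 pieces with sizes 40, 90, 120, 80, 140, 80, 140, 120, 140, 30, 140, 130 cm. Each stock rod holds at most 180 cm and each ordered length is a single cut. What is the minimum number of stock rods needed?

9

Total = 140 + 140 + 140 + 140 + 130 + 120 + 120 + 90 + 80 + 80 + 40 + 30 = 1250 cm.
Lower bound: ⌈1250/180⌉ = 7 stock rods.
A packing using 9 stock rods:
  stock rod 1: 140 + 40 = 180
  stock rod 2: 140 + 30 = 170
  stock rod 3: 140 = 140
  stock rod 4: 140 = 140
  stock rod 5: 130 = 130
  stock rod 6: 120 = 120
  stock rod 7: 120 = 120
  stock rod 8: 90 + 80 = 170
  stock rod 9: 80 = 80
No arrangement into 8 stock rods stays within capacity, so 9 is optimal.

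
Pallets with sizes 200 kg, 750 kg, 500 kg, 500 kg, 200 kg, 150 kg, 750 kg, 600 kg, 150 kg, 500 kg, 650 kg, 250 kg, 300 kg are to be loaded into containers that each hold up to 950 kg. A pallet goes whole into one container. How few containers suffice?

Total = 750 + 750 + 650 + 600 + 500 + 500 + 500 + 300 + 250 + 200 + 200 + 150 + 150 = 5500 kg.
Lower bound: ⌈5500/950⌉ = 6 containers.
Also, 7 pallets each exceed 475 kg, and no two of those can share a container, so at least 7 containers are needed.
A packing using 7 containers:
  container 1: 750 + 200 = 950
  container 2: 750 + 200 = 950
  container 3: 650 + 300 = 950
  container 4: 600 + 250 = 850
  container 5: 500 + 150 + 150 = 800
  container 6: 500 = 500
  container 7: 500 = 500
This matches the lower bound, so 7 is optimal.

7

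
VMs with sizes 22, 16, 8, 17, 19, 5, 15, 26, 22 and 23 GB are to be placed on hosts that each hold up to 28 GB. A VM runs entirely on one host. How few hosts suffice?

8

Total = 26 + 23 + 22 + 22 + 19 + 17 + 16 + 15 + 8 + 5 = 173 GB.
Lower bound: ⌈173/28⌉ = 7 hosts.
Also, 8 VMs each exceed 14 GB, and no two of those can share a host, so at least 8 hosts are needed.
A packing using 8 hosts:
  host 1: 26 = 26
  host 2: 23 + 5 = 28
  host 3: 22 = 22
  host 4: 22 = 22
  host 5: 19 + 8 = 27
  host 6: 17 = 17
  host 7: 16 = 16
  host 8: 15 = 15
This matches the lower bound, so 8 is optimal.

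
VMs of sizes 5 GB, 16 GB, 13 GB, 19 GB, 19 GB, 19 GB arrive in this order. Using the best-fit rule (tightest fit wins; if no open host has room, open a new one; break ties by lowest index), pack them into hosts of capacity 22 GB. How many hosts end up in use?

5

  5 → host 1 (new)  [load 5/22]
  16 → host 1  [load 21/22]
  13 → host 2 (new)  [load 13/22]
  19 → host 3 (new)  [load 19/22]
  19 → host 4 (new)  [load 19/22]
  19 → host 5 (new)  [load 19/22]
5 hosts opened.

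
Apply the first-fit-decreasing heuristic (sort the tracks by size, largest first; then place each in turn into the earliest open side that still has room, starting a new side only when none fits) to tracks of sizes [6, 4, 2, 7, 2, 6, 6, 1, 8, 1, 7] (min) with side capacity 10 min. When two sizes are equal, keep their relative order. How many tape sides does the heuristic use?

Sorted descending: 8, 7, 7, 6, 6, 6, 4, 2, 2, 1, 1.
  8 → side 1 (new)  [load 8/10]
  7 → side 2 (new)  [load 7/10]
  7 → side 3 (new)  [load 7/10]
  6 → side 4 (new)  [load 6/10]
  6 → side 5 (new)  [load 6/10]
  6 → side 6 (new)  [load 6/10]
  4 → side 4  [load 10/10]
  2 → side 1  [load 10/10]
  2 → side 2  [load 9/10]
  1 → side 2  [load 10/10]
  1 → side 3  [load 8/10]
6 tape sides opened.

6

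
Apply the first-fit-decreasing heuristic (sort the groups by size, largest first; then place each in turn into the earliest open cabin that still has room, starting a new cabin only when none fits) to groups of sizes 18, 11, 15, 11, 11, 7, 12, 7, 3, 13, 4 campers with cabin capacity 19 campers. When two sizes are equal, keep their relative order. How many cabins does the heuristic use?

7

Sorted descending: 18, 15, 13, 12, 11, 11, 11, 7, 7, 4, 3.
  18 → cabin 1 (new)  [load 18/19]
  15 → cabin 2 (new)  [load 15/19]
  13 → cabin 3 (new)  [load 13/19]
  12 → cabin 4 (new)  [load 12/19]
  11 → cabin 5 (new)  [load 11/19]
  11 → cabin 6 (new)  [load 11/19]
  11 → cabin 7 (new)  [load 11/19]
  7 → cabin 4  [load 19/19]
  7 → cabin 5  [load 18/19]
  4 → cabin 2  [load 19/19]
  3 → cabin 3  [load 16/19]
7 cabins opened.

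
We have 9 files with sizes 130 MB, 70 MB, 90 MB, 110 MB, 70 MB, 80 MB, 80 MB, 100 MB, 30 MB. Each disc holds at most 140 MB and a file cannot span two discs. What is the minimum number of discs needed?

7

Total = 130 + 110 + 100 + 90 + 80 + 80 + 70 + 70 + 30 = 760 MB.
Lower bound: ⌈760/140⌉ = 6 discs.
A packing using 7 discs:
  disc 1: 130 = 130
  disc 2: 110 + 30 = 140
  disc 3: 100 = 100
  disc 4: 90 = 90
  disc 5: 80 = 80
  disc 6: 80 = 80
  disc 7: 70 + 70 = 140
No arrangement into 6 discs stays within capacity, so 7 is optimal.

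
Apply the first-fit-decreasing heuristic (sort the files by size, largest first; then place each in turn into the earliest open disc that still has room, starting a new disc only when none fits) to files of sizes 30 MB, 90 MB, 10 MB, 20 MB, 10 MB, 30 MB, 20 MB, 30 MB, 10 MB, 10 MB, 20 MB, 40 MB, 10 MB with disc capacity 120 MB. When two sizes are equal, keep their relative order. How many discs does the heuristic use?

Sorted descending: 90, 40, 30, 30, 30, 20, 20, 20, 10, 10, 10, 10, 10.
  90 → disc 1 (new)  [load 90/120]
  40 → disc 2 (new)  [load 40/120]
  30 → disc 1  [load 120/120]
  30 → disc 2  [load 70/120]
  30 → disc 2  [load 100/120]
  20 → disc 2  [load 120/120]
  20 → disc 3 (new)  [load 20/120]
  20 → disc 3  [load 40/120]
  10 → disc 3  [load 50/120]
  10 → disc 3  [load 60/120]
  10 → disc 3  [load 70/120]
  10 → disc 3  [load 80/120]
  10 → disc 3  [load 90/120]
3 discs opened.

3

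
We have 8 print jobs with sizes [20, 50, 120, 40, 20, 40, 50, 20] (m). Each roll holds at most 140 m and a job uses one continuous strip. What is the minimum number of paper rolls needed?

Total = 120 + 50 + 50 + 40 + 40 + 20 + 20 + 20 = 360 m.
Lower bound: ⌈360/140⌉ = 3 paper rolls.
A packing using 3 paper rolls:
  roll 1: 120 + 20 = 140
  roll 2: 50 + 50 + 40 = 140
  roll 3: 40 + 20 + 20 = 80
This matches the lower bound, so 3 is optimal.

3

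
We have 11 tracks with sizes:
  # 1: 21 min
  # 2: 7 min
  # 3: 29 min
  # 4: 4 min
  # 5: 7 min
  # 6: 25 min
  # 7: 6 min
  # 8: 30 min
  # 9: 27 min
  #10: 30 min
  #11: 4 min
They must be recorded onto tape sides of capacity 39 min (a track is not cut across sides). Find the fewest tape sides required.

Total = 30 + 30 + 29 + 27 + 25 + 21 + 7 + 7 + 6 + 4 + 4 = 190 min.
Lower bound: ⌈190/39⌉ = 5 tape sides.
Also, 6 tracks each exceed 39/2 min, and no two of those can share a side, so at least 6 tape sides are needed.
A packing using 6 tape sides:
  side 1: 30 + 7 = 37
  side 2: 30 + 7 = 37
  side 3: 29 + 6 + 4 = 39
  side 4: 27 + 4 = 31
  side 5: 25 = 25
  side 6: 21 = 21
This matches the lower bound, so 6 is optimal.

6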